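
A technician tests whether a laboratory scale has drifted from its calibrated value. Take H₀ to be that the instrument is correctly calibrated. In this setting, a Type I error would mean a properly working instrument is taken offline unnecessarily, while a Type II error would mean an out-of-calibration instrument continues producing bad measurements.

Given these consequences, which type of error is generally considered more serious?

The Type II consequence (an out-of-calibration instrument continues producing bad measurements) is more severe than the Type I consequence (a properly working instrument is taken offline unnecessarily).

Type II error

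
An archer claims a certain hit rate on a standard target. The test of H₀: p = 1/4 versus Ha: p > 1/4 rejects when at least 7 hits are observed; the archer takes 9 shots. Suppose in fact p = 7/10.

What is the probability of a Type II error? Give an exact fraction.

A Type II error is failing to reject when Ha holds: with p = 7/10, β = P(X ≤ 6).
Adding the binomial probabilities P(X=0)+…+P(X=6) at p = 7/10 gives 268584417/500000000.

268584417/500000000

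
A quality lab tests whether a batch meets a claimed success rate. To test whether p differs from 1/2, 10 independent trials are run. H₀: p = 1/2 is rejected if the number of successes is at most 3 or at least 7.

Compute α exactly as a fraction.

The significance level is the null-hypothesis probability of the rejection region {≤3} ∪ {≥7}.
Each tail has probability (1 + 10 + 45 + 120)/1024; doubling gives α = 352/1024 = 11/32.

11/32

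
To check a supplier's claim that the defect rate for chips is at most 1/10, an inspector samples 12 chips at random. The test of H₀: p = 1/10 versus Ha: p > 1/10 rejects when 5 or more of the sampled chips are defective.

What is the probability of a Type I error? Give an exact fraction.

α = P(reject H₀ | H₀ true) = P(S ≥ 5 | p = 1/10), S ~ Binomial(12, 1/10).
Via the complement, α = 1 − Σ_{j=0}^{4} C(12,j)(1/10)^j(9/10)^{12-j} = 432934327/100000000000.

432934327/100000000000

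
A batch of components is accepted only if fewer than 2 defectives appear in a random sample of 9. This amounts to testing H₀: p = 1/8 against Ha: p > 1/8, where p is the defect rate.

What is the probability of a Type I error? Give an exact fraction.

Under H₀, K ~ Binomial(9, 1/8); the Type I error rate is P(K ≥ 2).
Via the complement, α = 1 − Σ_{j=0}^{1} C(9,j)(1/8)^j(7/8)^{9-j} = 2623807/8388608.

2623807/8388608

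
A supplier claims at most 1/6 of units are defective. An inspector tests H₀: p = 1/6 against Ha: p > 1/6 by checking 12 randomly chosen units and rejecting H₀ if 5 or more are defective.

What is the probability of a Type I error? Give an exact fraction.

α = P(reject H₀ | H₀ true) = P(X ≥ 5 | p = 1/6), X ~ Binomial(12, 1/6).
Via the complement, α = 1 − Σ_{j=0}^{4} C(12,j)(1/6)^j(5/6)^{12-j} = 13187681/362797056.

13187681/362797056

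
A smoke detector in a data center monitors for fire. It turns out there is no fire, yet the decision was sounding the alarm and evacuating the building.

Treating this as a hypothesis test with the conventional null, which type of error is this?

Type I error

The null hypothesis here is that there is no fire.
'Sounding the alarm and evacuating the building' corresponds to rejecting H₀.
H₀ was rejected but H₀ is true — a Type I error (false positive).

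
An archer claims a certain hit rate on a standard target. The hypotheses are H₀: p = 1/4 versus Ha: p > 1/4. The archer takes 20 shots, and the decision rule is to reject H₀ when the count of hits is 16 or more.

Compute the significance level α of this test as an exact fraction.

106249/274877906944

The Type I error probability is α = P(Y ≥ 16) computed under H₀, where Y ~ Binomial(20, 1/4).
Adding the binomial terms for j = 16 through 20 with p = 1/4 yields 106249/274877906944.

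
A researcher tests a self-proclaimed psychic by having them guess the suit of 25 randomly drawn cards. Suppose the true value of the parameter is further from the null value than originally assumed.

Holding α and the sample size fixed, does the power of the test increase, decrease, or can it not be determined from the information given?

It increases.

A larger true effect moves the Ha sampling distribution further from the H₀ critical value, making rejection more likely when Ha is true.
Since power = 1 − β and β decreases, power increases.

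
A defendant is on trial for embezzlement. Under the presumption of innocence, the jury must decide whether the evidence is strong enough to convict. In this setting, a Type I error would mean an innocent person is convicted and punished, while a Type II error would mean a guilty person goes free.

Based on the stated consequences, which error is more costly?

Type I error

The Type I consequence (an innocent person is convicted and punished) is more severe than the Type II consequence (a guilty person goes free).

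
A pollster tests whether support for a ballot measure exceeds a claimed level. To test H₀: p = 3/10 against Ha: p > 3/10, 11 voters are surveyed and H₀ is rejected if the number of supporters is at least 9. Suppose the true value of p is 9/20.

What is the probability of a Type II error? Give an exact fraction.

β = P(fail to reject H₀ | Ha true) = P(K ≤ 8 | p = 9/20), K ~ Binomial(11, 9/20).
Adding the binomial probabilities P(K=0)+…+P(K=8) at p = 9/20 gives 8070737386943/8192000000000.

8070737386943/8192000000000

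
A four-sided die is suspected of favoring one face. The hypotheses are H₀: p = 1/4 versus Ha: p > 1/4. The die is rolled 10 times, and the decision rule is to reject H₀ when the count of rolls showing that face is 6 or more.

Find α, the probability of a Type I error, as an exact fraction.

Under H₀, Y ~ Binomial(10, 1/4), and α = P(Y ≥ 6).
Summing C(10,j)(1/4)^j(3/4)^{10−j} for j = 6,…,10 gives 10343/524288.

10343/524288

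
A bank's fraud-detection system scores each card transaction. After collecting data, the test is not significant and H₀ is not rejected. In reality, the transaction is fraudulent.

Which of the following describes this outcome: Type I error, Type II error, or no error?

The conventional null hypothesis here is that the transaction is legitimate.
H₀ was not rejected, but H₀ is actually false.
Failing to reject a false null hypothesis is a Type II error (false negative).

Type II error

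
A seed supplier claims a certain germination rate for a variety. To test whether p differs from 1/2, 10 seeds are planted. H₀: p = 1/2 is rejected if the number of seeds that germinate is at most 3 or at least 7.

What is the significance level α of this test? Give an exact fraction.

11/32

Under H₀, X ~ Binomial(10, 1/2); α is the probability of landing in either tail, P(X ≤ 3) + P(X ≥ 7).
The two tails are symmetric, so α = 2·(1 + 10 + 45 + 120)/2^10 = 352/1024 = 11/32.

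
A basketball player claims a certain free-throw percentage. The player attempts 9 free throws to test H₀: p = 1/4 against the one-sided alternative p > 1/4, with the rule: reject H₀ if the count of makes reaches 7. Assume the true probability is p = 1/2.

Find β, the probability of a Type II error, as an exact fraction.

Under the alternative p = 1/2, K ~ Binomial(9, 1/2); β is the probability the test does not reject, P(K < 7).
Summing C(9,j)·(1/2)^j·(1/2)^{9-j} for j = 0..6 gives 233/256.

233/256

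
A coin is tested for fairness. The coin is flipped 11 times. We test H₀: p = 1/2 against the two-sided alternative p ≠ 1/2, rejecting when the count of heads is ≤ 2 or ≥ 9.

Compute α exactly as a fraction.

67/1024

The significance level is the null-hypothesis probability of the rejection region {≤2} ∪ {≥9}.
Each tail has probability (1 + 11 + 55)/2048; doubling gives α = 134/2048 = 67/1024.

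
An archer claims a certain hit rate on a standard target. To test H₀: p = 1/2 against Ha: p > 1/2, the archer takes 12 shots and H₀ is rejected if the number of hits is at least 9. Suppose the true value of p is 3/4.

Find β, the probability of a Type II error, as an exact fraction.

A Type II error is failing to reject when Ha holds: with p = 3/4, β = P(Y ≤ 8).
Equivalently, β = 1 − P(Y ≥ 9) = 5892517/16777216.

5892517/16777216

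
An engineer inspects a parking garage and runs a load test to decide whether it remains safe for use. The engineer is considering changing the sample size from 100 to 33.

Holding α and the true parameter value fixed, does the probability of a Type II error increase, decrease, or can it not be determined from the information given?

Reducing n widens both sampling distributions, so the test has less ability to distinguish Ha from H₀.

It increases.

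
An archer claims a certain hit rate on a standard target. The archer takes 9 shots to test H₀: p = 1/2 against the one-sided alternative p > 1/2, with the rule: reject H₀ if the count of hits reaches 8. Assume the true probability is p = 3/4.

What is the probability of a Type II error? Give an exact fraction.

45853/65536

β = P(fail to reject H₀ | Ha true) = P(Y ≤ 7 | p = 3/4), Y ~ Binomial(9, 3/4).
Summing C(9,j)·(3/4)^j·(1/4)^{9-j} for j = 0..7 gives 45853/65536.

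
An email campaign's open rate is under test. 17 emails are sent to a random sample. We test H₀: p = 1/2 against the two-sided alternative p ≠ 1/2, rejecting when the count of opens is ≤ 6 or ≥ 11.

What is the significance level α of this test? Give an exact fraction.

10889/32768

Under H₀, Y ~ Binomial(17, 1/2); α is the probability of landing in either tail, P(Y ≤ 6) + P(Y ≥ 11).
By symmetry, α = 2·P(Y ≤ 6) = 2·(1 + 17 + 136 + 680 + 2380 + 6188 + 12376)/131072 = 43556/131072 = 10889/32768.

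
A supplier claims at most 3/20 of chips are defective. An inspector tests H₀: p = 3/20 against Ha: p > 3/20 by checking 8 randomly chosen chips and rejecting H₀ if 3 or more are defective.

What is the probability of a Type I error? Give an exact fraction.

The significance level is the probability, assuming p = 3/20, of seeing 3 or more defectives in 8 draws.
α = 1 − P(S ≤ 2) = 1 − 22906552981/25600000000 = 2693447019/25600000000.

2693447019/25600000000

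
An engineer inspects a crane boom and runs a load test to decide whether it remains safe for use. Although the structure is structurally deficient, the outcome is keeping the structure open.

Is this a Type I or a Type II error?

Type II error

The null hypothesis here is that the structure meets the required load capacity (safe).
'Keeping the structure open' corresponds to failing to reject H₀.
H₀ was not rejected but H₀ is false — a Type II error (false negative).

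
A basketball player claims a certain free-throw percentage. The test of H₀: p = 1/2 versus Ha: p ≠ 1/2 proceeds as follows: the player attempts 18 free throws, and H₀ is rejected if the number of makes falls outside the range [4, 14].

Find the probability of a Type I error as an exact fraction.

247/32768

The significance level is the null-hypothesis probability of the rejection region {≤3} ∪ {≥15}.
The two tails are symmetric, so α = 2·(1 + 18 + 153 + 816)/2^18 = 1976/262144 = 247/32768.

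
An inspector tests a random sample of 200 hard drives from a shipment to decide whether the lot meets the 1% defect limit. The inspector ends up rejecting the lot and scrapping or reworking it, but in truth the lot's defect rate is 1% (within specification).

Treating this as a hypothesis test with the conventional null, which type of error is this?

The null hypothesis here is that the lot's defect rate is 1% (within specification).
'Rejecting the lot and scrapping or reworking it' corresponds to rejecting H₀.
H₀ was rejected but H₀ is true — a Type I error (false positive).

Type I error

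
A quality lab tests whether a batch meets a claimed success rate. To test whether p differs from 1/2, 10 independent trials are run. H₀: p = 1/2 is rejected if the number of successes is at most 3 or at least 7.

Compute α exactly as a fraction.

α = P(K ≤ 3 or K ≥ 7 | p = 1/2), K ~ Binomial(10, 1/2).
By symmetry, α = 2·P(K ≤ 3) = 2·(1 + 10 + 45 + 120)/1024 = 352/1024 = 11/32.

11/32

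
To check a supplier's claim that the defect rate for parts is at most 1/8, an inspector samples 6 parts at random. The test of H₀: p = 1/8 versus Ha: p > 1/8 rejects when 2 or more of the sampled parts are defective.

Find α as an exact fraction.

43653/262144

α = P(reject H₀ | H₀ true) = P(S ≥ 2 | p = 1/8), S ~ Binomial(6, 1/8).
α = 1 − P(S ≤ 1) = 1 − 218491/262144 = 43653/262144.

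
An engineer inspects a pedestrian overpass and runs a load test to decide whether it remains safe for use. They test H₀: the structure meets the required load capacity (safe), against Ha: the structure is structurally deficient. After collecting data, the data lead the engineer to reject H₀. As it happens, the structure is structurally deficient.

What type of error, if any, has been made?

The test rejected a false H₀ — the decision matches the true state.

No error — this is a correct decision.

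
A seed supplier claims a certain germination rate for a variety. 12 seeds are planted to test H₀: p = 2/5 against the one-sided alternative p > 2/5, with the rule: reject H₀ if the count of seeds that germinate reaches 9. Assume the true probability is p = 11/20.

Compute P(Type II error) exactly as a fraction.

Under the alternative p = 11/20, X ~ Binomial(12, 11/20); β is the probability the test does not reject, P(X < 9).
Equivalently, β = 1 − P(X ≥ 9) = 709043757719553/819200000000000.

709043757719553/819200000000000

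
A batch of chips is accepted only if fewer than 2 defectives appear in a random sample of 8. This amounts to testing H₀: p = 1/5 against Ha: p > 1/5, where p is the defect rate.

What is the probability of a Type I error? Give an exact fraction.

194017/390625

Under H₀, X ~ Binomial(8, 1/5); the Type I error rate is P(X ≥ 2).
α = 1 − P(X ≤ 1) = 1 − 196608/390625 = 194017/390625.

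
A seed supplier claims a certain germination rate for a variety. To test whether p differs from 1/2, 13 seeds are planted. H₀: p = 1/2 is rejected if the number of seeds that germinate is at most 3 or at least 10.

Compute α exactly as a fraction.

α = P(X ≤ 3 or X ≥ 10 | p = 1/2), X ~ Binomial(13, 1/2).
By symmetry, α = 2·P(X ≤ 3) = 2·(1 + 13 + 78 + 286)/8192 = 756/8192 = 189/2048.

189/2048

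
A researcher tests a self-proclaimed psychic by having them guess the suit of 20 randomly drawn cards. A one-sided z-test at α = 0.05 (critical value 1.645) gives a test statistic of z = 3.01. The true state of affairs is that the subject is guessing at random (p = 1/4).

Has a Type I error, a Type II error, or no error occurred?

The conventional null hypothesis is that the subject is guessing at random (p = 1/4).
Since z = 3.01 > z* = 1.645, H₀ is rejected.
H₀ is true (actually the subject is guessing at random (p = 1/4)).
Rejecting a true H₀ is a Type I error.

Type I error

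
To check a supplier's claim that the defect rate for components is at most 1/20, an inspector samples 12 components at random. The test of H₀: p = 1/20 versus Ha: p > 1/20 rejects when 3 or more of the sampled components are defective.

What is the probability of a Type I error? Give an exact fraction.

The significance level is the probability, assuming p = 1/20, of seeing 3 or more defectives in 12 draws.
Via the complement, α = 1 − Σ_{j=0}^{2} C(12,j)(1/20)^j(19/20)^{12-j} = 16030320228069/819200000000000.

16030320228069/819200000000000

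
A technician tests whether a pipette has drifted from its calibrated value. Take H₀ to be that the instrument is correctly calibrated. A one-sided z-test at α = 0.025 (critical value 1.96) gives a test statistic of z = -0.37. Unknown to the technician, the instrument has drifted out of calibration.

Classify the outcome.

Since z = -0.37 ≤ z* = 1.96, H₀ is not rejected.
H₀ is false (actually the instrument has drifted out of calibration).
Failing to reject a false H₀ is a Type II error.

Type II error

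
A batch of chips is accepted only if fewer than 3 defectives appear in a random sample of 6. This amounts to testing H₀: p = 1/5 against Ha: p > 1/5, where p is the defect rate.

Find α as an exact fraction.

α = P(reject H₀ | H₀ true) = P(K ≥ 3 | p = 1/5), K ~ Binomial(6, 1/5).
α = 1 − P(K ≤ 2) = 1 − 2816/3125 = 309/3125.

309/3125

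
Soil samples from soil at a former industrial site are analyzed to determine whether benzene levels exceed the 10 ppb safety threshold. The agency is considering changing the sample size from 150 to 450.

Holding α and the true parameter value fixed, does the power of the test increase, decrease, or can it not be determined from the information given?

It increases.

Increasing n separates the H₀ and Ha sampling distributions, so under Ha fewer outcomes land in the acceptance region.
Since power = 1 − β and β decreases, power increases.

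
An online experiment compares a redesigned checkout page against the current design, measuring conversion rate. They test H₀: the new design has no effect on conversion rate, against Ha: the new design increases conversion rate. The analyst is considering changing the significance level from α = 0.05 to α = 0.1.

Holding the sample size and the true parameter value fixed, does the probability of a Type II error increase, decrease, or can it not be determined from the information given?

Relaxing α lowers the evidence threshold; under Ha, outcomes that previously fell short now trigger rejection.

It decreases.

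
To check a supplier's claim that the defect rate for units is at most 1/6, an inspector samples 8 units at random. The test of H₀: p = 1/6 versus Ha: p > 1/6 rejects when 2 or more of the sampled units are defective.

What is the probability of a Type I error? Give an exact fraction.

Under H₀, Y ~ Binomial(8, 1/6); the Type I error rate is P(Y ≥ 2).
α = 1 − P(Y ≤ 1) = 1 − 1015625/1679616 = 663991/1679616.

663991/1679616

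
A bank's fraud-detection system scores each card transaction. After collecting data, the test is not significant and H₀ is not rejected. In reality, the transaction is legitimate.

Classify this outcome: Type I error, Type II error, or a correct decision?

Neither — the decision is correct.

The conventional null hypothesis here is that the transaction is legitimate.
The test retained a true H₀ — the decision matches the true state.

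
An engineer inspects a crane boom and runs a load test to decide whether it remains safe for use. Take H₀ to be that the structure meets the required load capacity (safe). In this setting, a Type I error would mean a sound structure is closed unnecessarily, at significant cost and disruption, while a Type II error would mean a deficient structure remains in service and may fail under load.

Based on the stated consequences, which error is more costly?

Type II error

The Type II consequence (a deficient structure remains in service and may fail under load) is more severe than the Type I consequence (a sound structure is closed unnecessarily, at significant cost and disruption).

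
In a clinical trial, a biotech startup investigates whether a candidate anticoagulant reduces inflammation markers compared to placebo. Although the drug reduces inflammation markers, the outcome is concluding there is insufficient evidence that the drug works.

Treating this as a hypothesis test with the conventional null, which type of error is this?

Type II error

The null hypothesis here is that the drug has no effect on inflammation markers.
'Concluding there is insufficient evidence that the drug works' corresponds to failing to reject H₀.
H₀ was not rejected but H₀ is false — a Type II error (false negative).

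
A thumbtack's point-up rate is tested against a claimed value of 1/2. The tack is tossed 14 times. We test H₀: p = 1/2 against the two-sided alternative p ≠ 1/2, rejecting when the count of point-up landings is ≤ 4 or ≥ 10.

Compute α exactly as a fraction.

1471/8192

The significance level is the null-hypothesis probability of the rejection region {≤4} ∪ {≥10}.
The two tails are symmetric, so α = 2·(1 + 14 + 91 + 364 + 1001)/2^14 = 2942/16384 = 1471/8192.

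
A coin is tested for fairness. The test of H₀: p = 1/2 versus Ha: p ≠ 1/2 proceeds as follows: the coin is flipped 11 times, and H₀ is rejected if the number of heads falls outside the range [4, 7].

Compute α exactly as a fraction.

29/128

Under H₀, X ~ Binomial(11, 1/2); α is the probability of landing in either tail, P(X ≤ 3) + P(X ≥ 8).
By symmetry, α = 2·P(X ≤ 3) = 2·(1 + 11 + 55 + 165)/2048 = 464/2048 = 29/128.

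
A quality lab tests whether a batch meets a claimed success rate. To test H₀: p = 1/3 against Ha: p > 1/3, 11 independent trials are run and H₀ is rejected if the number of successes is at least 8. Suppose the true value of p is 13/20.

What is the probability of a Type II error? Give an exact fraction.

2941183244209/5120000000000

Under the alternative p = 13/20, Y ~ Binomial(11, 13/20); β is the probability the test does not reject, P(Y < 8).
Adding the binomial probabilities P(Y=0)+…+P(Y=7) at p = 13/20 gives 2941183244209/5120000000000.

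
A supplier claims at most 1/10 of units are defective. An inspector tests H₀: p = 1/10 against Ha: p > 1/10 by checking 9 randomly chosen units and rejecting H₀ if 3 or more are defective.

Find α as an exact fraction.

α = P(reject H₀ | H₀ true) = P(X ≥ 3 | p = 1/10), X ~ Binomial(9, 1/10).
α = 1 − P(X ≤ 2) = 1 − 473513931/500000000 = 26486069/500000000.

26486069/500000000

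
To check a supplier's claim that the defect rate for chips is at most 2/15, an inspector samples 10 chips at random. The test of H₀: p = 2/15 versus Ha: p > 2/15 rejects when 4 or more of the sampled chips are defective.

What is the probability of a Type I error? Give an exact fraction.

6543935072/192216796875

α = P(reject H₀ | H₀ true) = P(K ≥ 4 | p = 2/15), K ~ Binomial(10, 2/15).
Via the complement, α = 1 − Σ_{j=0}^{3} C(10,j)(2/15)^j(13/15)^{10-j} = 6543935072/192216796875.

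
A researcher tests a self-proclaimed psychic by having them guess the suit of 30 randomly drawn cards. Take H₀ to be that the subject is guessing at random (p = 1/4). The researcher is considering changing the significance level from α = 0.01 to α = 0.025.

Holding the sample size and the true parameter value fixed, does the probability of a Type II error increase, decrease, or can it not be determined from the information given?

It decreases.

Relaxing α lowers the evidence threshold; under Ha, outcomes that previously fell short now trigger rejection.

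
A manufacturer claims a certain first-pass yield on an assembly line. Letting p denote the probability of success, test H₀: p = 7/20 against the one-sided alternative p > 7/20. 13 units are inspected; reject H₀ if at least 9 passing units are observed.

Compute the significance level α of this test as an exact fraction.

α = P(reject H₀ | H₀ true) = P(X ≥ 9 | p = 7/20), with X ~ Binomial(13, 7/20).
Summing C(13,j)(7/20)^j(13/20)^{13−j} for j = 9,…,13 gives 206011579958513/16384000000000000.

206011579958513/16384000000000000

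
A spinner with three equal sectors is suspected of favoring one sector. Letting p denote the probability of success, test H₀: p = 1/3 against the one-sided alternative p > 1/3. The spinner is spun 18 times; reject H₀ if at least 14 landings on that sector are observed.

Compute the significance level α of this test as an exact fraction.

56137/387420489

α = P(reject H₀ | H₀ true) = P(Y ≥ 14 | p = 1/3), with Y ~ Binomial(18, 1/3).
P(Y ≥ 14) = Σ_{j=14}^{18} C(18,j)·(1/3)^j·(2/3)^{18-j} = 56137/387420489.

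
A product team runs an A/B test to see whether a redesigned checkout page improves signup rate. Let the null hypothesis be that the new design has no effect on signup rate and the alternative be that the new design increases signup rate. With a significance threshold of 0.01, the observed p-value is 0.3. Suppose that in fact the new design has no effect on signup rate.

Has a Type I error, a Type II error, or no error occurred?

No error — this is a correct decision.

Since p = 0.3 ≥ α = 0.01, H₀ is not rejected.
H₀ is true (actually the new design has no effect on signup rate).
The decision matches the true state — no error.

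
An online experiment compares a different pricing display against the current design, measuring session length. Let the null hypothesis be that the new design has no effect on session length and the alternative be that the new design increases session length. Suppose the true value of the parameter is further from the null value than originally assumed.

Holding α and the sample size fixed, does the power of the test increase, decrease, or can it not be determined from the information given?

The further the true parameter sits from the null value, the more of the Ha sampling distribution falls in the rejection region.
Since power = 1 − β and β decreases, power increases.

It increases.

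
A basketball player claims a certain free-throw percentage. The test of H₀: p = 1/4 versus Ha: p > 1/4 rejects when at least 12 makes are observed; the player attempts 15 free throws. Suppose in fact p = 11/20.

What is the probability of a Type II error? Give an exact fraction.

7844484964274060391/8192000000000000000

A Type II error is failing to reject when Ha holds: with p = 11/20, β = P(X ≤ 11).
Equivalently, β = 1 − P(X ≥ 12) = 7844484964274060391/8192000000000000000.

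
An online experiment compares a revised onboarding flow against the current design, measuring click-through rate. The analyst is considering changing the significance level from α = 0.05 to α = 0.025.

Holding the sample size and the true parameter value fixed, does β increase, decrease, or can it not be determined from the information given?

A smaller α moves the rejection region further into the tail. With the alternative true, more outcomes now fall outside the rejection region, so failing to reject becomes more likely.

It increases.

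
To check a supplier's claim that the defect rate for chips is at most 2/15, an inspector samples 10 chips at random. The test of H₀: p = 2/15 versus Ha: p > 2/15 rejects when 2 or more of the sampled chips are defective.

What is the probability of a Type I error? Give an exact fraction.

The significance level is the probability, assuming p = 2/15, of seeing 2 or more defectives in 10 draws.
α = 1 − P(K ≤ 1) = 1 − 116649493103/192216796875 = 75567303772/192216796875.

75567303772/192216796875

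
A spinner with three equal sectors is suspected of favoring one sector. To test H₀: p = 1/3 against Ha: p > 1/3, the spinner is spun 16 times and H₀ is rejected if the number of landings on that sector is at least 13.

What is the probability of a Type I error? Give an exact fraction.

The Type I error probability is α = P(X ≥ 13) computed under H₀, where X ~ Binomial(16, 1/3).
Summing C(16,j)(1/3)^j(2/3)^{16−j} for j = 13,…,16 gives 4993/43046721.

4993/43046721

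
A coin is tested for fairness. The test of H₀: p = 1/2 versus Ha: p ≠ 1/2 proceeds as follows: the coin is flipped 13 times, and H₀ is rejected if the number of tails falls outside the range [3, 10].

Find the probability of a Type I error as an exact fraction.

23/1024

Under H₀, K ~ Binomial(13, 1/2); α is the probability of landing in either tail, P(K ≤ 2) + P(K ≥ 11).
Each tail has probability (1 + 13 + 78)/8192; doubling gives α = 184/8192 = 23/1024.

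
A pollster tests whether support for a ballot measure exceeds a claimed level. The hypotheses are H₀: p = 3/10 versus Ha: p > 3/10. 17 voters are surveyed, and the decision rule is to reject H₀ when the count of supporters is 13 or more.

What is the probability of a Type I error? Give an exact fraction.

1032701997051/10000000000000000

The Type I error probability is α = P(S ≥ 13) computed under H₀, where S ~ Binomial(17, 3/10).
P(S ≥ 13) = Σ_{j=13}^{17} C(17,j)·(3/10)^j·(7/10)^{17-j} = 1032701997051/10000000000000000.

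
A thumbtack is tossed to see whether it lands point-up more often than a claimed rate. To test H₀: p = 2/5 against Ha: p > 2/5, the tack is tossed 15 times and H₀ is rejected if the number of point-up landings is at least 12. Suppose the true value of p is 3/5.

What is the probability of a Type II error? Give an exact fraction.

β = P(fail to reject H₀ | Ha true) = P(Y ≤ 11 | p = 3/5), Y ~ Binomial(15, 3/5).
Summing C(15,j)·(3/5)^j·(2/5)^{15-j} for j = 0..11 gives 27755679248/30517578125.

27755679248/30517578125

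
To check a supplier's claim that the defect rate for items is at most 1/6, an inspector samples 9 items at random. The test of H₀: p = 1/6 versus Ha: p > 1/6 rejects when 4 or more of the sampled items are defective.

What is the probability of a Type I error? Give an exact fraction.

241973/5038848

Under H₀, X ~ Binomial(9, 1/6); the Type I error rate is P(X ≥ 4).
α = 1 − P(X ≤ 3) = 1 − 4796875/5038848 = 241973/5038848.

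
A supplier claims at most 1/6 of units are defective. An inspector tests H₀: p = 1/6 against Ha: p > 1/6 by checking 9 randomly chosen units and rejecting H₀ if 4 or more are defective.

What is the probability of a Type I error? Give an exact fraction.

α = P(reject H₀ | H₀ true) = P(K ≥ 4 | p = 1/6), K ~ Binomial(9, 1/6).
Computing the lower-tail complement: 1 − 4796875/5038848 = 241973/5038848.

241973/5038848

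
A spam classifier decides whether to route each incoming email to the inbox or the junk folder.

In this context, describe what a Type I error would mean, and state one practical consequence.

A Type I error would mean concluding that the message is spam when in fact the message is legitimate (not spam). Consequence: a legitimate email — possibly an important one — is hidden in the spam folder.

With the conventional null hypothesis that the message is legitimate (not spam):
A Type I error is rejecting H₀ when H₀ is true.
Here that means sending the message to the spam folder when actually the message is legitimate (not spam).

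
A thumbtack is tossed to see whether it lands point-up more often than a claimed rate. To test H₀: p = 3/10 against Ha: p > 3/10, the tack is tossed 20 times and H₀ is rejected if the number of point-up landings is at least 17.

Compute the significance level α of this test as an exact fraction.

54269474678631/100000000000000000000

Under H₀, X ~ Binomial(20, 3/10), and α = P(X ≥ 17).
P(X ≥ 17) = Σ_{j=17}^{20} C(20,j)·(3/10)^j·(7/10)^{20-j} = 54269474678631/100000000000000000000.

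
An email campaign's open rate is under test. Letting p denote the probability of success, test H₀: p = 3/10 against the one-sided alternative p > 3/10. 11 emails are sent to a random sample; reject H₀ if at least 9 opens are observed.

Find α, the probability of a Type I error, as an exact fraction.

11553921/20000000000

α = P(reject H₀ | H₀ true) = P(K ≥ 9 | p = 3/10), with K ~ Binomial(11, 3/10).
Summing C(11,j)(3/10)^j(7/10)^{11−j} for j = 9,…,11 gives 11553921/20000000000.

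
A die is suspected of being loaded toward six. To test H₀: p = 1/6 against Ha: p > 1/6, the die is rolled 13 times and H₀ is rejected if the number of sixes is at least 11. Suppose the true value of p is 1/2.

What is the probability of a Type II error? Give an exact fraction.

Under the alternative p = 1/2, K ~ Binomial(13, 1/2); β is the probability the test does not reject, P(K < 11).
Adding the binomial probabilities P(K=0)+…+P(K=10) at p = 1/2 gives 2025/2048.

2025/2048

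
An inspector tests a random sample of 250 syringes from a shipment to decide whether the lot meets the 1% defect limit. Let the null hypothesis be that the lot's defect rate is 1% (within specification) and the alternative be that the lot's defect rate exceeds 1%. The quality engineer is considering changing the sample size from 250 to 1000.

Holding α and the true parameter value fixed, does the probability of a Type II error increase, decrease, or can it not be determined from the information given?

It decreases.

More data shrinks sampling variability; the test statistic under Ha concentrates further from the null value, making rejection more likely.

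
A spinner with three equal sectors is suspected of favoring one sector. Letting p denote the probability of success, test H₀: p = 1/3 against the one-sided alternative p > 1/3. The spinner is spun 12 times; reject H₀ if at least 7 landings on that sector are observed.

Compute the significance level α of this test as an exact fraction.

11771/177147

Under H₀, S ~ Binomial(12, 1/3), and α = P(S ≥ 7).
Summing C(12,j)(1/3)^j(2/3)^{12−j} for j = 7,…,12 gives 11771/177147.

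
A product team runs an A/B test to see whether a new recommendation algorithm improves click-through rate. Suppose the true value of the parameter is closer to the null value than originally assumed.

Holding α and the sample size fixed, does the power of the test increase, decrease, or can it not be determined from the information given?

A smaller true effect puts the Ha sampling distribution closer to H₀, so more of it falls in the non-rejection region.
Since power = 1 − β and β increases, power decreases.

It decreases.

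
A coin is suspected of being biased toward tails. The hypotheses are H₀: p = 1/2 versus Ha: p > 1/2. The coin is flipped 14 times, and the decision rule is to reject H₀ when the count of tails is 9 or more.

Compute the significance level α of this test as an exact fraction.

3473/16384

Under H₀, X ~ Binomial(14, 1/2), and α = P(X ≥ 9).
That's C(14,9) + C(14,10) + C(14,11) + C(14,12) + C(14,13) + C(14,14) over 2^14, i.e. (2002 + 1001 + 364 + 91 + 14 + 1)/16384 = 3473/16384.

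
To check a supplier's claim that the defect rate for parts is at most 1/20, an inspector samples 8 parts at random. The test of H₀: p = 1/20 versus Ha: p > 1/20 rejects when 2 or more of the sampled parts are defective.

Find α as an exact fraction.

α = P(reject H₀ | H₀ true) = P(X ≥ 2 | p = 1/20), X ~ Binomial(8, 1/20).
Computing the lower-tail complement: 1 − 24134536953/25600000000 = 1465463047/25600000000.

1465463047/25600000000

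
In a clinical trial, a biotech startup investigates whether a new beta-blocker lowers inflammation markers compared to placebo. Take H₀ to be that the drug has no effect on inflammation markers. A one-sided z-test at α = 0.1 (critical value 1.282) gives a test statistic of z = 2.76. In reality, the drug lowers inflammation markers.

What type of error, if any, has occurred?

Since z = 2.76 > z* = 1.282, H₀ is rejected.
H₀ is false (actually the drug lowers inflammation markers).
The decision matches the true state — no error.

Neither — the decision is correct.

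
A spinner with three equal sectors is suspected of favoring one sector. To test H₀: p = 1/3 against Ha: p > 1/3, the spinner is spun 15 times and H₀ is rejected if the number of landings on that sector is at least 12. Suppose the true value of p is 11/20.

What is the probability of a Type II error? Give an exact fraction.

7844484964274060391/8192000000000000000

A Type II error is failing to reject when Ha holds: with p = 11/20, β = P(Y ≤ 11).
Equivalently, β = 1 − P(Y ≥ 12) = 7844484964274060391/8192000000000000000.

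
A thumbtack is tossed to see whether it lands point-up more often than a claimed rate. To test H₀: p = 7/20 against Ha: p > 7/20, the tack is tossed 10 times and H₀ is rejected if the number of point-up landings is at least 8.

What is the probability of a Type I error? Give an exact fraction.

12342438941/2560000000000

α = P(reject H₀ | H₀ true) = P(X ≥ 8 | p = 7/20), with X ~ Binomial(10, 7/20).
Summing C(10,j)(7/20)^j(13/20)^{10−j} for j = 8,…,10 gives 12342438941/2560000000000.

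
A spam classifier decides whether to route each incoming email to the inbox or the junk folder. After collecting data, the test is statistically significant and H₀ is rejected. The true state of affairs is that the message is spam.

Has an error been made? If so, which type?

The conventional null hypothesis here is that the message is legitimate (not spam).
The test rejected a false H₀ — the decision matches the true state.

Neither — the decision is correct.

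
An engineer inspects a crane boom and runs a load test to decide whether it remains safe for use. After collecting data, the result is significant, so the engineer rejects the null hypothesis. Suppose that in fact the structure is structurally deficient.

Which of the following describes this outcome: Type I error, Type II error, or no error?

The conventional null hypothesis here is that the structure meets the required load capacity (safe).
The test rejected a false H₀ — the decision matches the true state.

Neither — the decision is correct.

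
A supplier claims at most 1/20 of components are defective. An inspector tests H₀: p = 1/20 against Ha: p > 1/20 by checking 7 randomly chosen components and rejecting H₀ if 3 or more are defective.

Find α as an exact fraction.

961803/256000000

α = P(reject H₀ | H₀ true) = P(Y ≥ 3 | p = 1/20), Y ~ Binomial(7, 1/20).
Computing the lower-tail complement: 1 − 255038197/256000000 = 961803/256000000.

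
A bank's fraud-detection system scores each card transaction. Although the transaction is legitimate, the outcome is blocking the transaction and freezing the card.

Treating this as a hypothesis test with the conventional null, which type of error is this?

The null hypothesis here is that the transaction is legitimate.
'Blocking the transaction and freezing the card' corresponds to rejecting H₀.
H₀ was rejected but H₀ is true — a Type I error (false positive).

Type I error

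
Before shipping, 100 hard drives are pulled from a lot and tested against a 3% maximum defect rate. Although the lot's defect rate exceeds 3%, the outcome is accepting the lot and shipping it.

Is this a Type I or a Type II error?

Type II error

The null hypothesis here is that the lot's defect rate is 3% (within specification).
'Accepting the lot and shipping it' corresponds to failing to reject H₀.
H₀ was not rejected but H₀ is false — a Type II error (false negative).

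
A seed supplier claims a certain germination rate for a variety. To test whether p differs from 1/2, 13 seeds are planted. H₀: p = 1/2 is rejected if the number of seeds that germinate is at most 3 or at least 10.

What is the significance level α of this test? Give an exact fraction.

The significance level is the null-hypothesis probability of the rejection region {≤3} ∪ {≥10}.
The two tails are symmetric, so α = 2·(1 + 13 + 78 + 286)/2^13 = 756/8192 = 189/2048.

189/2048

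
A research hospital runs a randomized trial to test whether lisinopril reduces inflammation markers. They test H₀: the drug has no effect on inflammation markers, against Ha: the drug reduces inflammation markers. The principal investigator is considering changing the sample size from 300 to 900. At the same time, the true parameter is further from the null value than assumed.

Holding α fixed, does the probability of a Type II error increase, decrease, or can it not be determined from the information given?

It decreases.

More data shrinks sampling variability; the test statistic under Ha concentrates further from the null value, making rejection more likely. A bigger departure from H₀ is easier for the test to detect, so it fails to reject less often. Both changes push β in the same direction.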